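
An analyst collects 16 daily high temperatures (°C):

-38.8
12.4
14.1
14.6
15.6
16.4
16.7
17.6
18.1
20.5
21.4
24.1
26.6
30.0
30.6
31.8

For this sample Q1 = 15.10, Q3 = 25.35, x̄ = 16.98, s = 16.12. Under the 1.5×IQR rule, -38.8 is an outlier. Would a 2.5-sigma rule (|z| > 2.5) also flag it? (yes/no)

yes

z = (-38.8 − 16.98) / 16.12 = -3.46.
|z| = 3.46 > 2.5.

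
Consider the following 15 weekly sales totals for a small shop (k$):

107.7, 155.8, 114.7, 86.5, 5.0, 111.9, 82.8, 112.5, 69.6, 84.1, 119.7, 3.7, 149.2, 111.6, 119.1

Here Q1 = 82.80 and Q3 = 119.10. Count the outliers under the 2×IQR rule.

IQR = 36.30; fences at 82.80 − 72.60 = 10.20 and 119.10 + 72.60 = 191.70.
Outside the cutoffs: 3.7, 5.0.

2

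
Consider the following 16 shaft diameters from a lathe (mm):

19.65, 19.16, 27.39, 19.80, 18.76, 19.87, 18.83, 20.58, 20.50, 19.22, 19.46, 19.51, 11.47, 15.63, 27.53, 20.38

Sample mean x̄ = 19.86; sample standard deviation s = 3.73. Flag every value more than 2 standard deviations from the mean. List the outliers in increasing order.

Cutoffs at x̄ ± 2s: 19.86 ± 2·3.73 = [12.40, 27.32].
11.47: z = -2.25, |z| > 2 → outlier.
27.39: z = 2.02, |z| > 2 → outlier.
27.53: z = 2.06, |z| > 2 → outlier.
Every other value lies within [12.40, 27.32].

11.47, 27.39, 27.53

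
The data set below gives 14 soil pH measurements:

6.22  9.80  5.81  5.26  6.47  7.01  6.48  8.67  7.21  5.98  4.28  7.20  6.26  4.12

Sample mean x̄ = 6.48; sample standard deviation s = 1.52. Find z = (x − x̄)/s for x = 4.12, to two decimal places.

-1.55

z = (4.12 − 6.48) / 1.52 = -1.55.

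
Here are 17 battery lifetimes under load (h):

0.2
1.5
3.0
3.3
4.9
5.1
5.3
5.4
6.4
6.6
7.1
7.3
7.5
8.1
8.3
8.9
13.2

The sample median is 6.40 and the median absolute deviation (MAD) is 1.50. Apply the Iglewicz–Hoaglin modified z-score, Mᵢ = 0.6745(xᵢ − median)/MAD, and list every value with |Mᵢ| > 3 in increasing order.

|Mᵢ| > 3 ⇔ |xᵢ − 6.40| > 3·1.50/0.6745 = 6.67.
So outliers lie outside [-0.27, 13.07].
13.2: M = 3.06 → outlier.

13.2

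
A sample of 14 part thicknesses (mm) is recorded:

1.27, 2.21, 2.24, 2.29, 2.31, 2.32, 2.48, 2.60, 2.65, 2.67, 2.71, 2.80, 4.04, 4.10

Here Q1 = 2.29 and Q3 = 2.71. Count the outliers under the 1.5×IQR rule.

3

IQR = 0.42; fences at 2.29 − 0.63 = 1.66 and 2.71 + 0.63 = 3.34.
Outside the cutoffs: 1.27, 4.04, 4.10.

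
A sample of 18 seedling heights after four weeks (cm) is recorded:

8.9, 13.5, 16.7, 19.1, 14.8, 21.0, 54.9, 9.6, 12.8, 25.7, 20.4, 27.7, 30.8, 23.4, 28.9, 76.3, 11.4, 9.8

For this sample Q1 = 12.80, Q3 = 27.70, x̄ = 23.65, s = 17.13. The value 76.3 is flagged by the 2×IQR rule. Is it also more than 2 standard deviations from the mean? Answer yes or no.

z = (76.3 − 23.65) / 17.13 = 3.07.
|z| = 3.07 > 2.

yes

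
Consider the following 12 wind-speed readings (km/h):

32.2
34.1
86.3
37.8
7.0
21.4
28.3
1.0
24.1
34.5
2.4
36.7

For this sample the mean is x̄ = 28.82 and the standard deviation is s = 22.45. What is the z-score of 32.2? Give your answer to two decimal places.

0.15

z = (32.2 − 28.82) / 22.45 = 0.15.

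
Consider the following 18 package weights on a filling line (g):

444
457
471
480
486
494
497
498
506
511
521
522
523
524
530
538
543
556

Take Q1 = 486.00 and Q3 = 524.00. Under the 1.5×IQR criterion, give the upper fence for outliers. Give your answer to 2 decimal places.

581.00

IQR = Q3 − Q1 = 524.00 − 486.00 = 38.00.
Lower fence = Q1 − 1.5·IQR = 486.00 − 57.00 = 429.00.
Upper fence = Q3 + 1.5·IQR = 524.00 + 57.00 = 581.00.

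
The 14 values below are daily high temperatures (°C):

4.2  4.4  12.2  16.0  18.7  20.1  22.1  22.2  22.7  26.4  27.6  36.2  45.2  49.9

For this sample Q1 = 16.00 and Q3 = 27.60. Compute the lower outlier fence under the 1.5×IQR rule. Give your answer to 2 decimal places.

IQR = Q3 − Q1 = 27.60 − 16.00 = 11.60.
Lower fence = Q1 − 1.5·IQR = 16.00 − 17.40 = -1.40.
Upper fence = Q3 + 1.5·IQR = 27.60 + 17.40 = 45.00.

-1.40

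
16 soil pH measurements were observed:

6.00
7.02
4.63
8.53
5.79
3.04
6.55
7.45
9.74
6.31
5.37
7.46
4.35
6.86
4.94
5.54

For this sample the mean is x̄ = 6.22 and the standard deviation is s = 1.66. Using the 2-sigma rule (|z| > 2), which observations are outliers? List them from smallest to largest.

Cutoffs at x̄ ± 2s: 6.22 ± 2·1.66 = [2.90, 9.54].
9.74: z = 2.12, |z| > 2 → outlier.
Every other value lies within [2.90, 9.54].

9.74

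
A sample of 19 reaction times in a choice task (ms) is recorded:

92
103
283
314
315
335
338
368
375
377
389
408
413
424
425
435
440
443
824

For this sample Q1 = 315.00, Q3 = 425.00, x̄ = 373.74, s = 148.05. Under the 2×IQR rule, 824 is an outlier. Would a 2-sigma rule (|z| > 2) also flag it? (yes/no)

yes

z = (824 − 373.74) / 148.05 = 3.04.
|z| = 3.04 > 2.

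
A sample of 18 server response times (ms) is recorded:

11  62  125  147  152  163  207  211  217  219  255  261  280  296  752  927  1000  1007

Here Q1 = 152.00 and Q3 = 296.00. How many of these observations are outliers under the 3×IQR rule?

4

IQR = 144.00; fences at 152.00 − 432.00 = -280.00 and 296.00 + 432.00 = 728.00.
Outside the cutoffs: 752, 927, 1000, 1007.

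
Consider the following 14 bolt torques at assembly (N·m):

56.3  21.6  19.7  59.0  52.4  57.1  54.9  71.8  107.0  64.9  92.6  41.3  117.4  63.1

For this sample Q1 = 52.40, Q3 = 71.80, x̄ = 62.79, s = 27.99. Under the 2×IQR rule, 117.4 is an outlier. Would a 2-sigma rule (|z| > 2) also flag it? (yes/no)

z = (117.4 − 62.79) / 27.99 = 1.95.
|z| = 1.95 ≤ 2.

no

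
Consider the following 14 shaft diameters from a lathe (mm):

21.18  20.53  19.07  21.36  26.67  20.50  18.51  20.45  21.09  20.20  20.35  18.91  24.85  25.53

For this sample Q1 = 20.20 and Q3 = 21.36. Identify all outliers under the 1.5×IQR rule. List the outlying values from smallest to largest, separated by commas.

24.85, 25.53, 26.67

IQR = Q3 − Q1 = 21.36 − 20.20 = 1.16.
Lower fence = Q1 − 1.5·IQR = 20.20 − 1.74 = 18.46.
Upper fence = Q3 + 1.5·IQR = 21.36 + 1.74 = 23.10.
24.85 > 23.10 → outlier.
25.53 > 23.10 → outlier.
26.67 > 23.10 → outlier.
All remaining values lie within [18.46, 23.10].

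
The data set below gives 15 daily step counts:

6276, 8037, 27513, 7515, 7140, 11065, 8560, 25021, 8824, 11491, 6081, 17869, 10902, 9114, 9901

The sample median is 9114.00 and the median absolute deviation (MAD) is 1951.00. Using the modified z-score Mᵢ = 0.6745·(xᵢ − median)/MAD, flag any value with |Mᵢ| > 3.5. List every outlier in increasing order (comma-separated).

25021, 27513

|Mᵢ| > 3.5 ⇔ |xᵢ − 9114.00| > 3.5·1951.00/0.6745 = 10123.80.
So outliers lie outside [-1009.80, 19237.80].
25021: M = 5.50 → outlier.
27513: M = 6.36 → outlier.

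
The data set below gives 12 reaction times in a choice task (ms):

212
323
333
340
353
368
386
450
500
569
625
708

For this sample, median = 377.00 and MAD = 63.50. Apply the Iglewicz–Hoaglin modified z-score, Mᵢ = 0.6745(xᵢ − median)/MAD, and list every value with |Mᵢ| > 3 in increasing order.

|Mᵢ| > 3 ⇔ |xᵢ − 377.00| > 3·63.50/0.6745 = 282.43.
So outliers lie outside [94.57, 659.43].
708: M = 3.52 → outlier.

708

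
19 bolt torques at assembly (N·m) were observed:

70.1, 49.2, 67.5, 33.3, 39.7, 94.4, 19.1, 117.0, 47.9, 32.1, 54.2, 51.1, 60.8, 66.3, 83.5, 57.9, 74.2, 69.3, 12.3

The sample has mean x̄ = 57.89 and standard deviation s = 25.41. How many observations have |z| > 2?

Cutoffs: x̄ ± 2s = [7.07, 108.71].
Outside the cutoffs: 117.0.

1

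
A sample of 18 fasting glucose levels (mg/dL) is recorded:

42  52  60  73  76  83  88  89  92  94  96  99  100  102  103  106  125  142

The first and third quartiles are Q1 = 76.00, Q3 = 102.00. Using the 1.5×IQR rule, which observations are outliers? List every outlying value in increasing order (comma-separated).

IQR = Q3 − Q1 = 102.00 − 76.00 = 26.00.
Lower fence = Q1 − 1.5·IQR = 76.00 − 39.00 = 37.00.
Upper fence = Q3 + 1.5·IQR = 102.00 + 39.00 = 141.00.
142 > 141.00 → outlier.
All remaining values lie within [37.00, 141.00].

142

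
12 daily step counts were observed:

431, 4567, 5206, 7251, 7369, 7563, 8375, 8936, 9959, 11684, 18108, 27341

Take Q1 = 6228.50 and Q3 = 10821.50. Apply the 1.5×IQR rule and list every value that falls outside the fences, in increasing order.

IQR = Q3 − Q1 = 10821.50 − 6228.50 = 4593.00.
Lower fence = Q1 − 1.5·IQR = 6228.50 − 6889.50 = -661.00.
Upper fence = Q3 + 1.5·IQR = 10821.50 + 6889.50 = 17711.00.
18108 > 17711.00 → outlier.
27341 > 17711.00 → outlier.
All remaining values lie within [-661.00, 17711.00].

18108, 27341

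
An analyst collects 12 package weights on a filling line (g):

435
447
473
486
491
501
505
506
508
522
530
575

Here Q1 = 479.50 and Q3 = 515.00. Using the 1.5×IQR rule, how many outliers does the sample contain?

IQR = 35.50; fences at 479.50 − 53.25 = 426.25 and 515.00 + 53.25 = 568.25.
Outside the cutoffs: 575.

1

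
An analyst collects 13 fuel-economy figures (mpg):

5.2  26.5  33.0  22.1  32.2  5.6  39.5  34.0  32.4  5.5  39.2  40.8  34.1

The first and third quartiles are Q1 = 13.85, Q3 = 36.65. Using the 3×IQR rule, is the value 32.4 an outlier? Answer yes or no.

IQR = Q3 − Q1 = 36.65 − 13.85 = 22.80.
Lower fence = Q1 − 3·IQR = 13.85 − 68.40 = -54.55.
Upper fence = Q3 + 3·IQR = 36.65 + 68.40 = 105.05.
32.4 lies within [-54.55, 105.05].

no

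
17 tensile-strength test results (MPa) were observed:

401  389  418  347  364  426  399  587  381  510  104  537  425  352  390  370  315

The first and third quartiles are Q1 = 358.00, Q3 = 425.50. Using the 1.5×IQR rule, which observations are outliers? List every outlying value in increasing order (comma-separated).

IQR = Q3 − Q1 = 425.50 − 358.00 = 67.50.
Lower fence = Q1 − 1.5·IQR = 358.00 − 101.25 = 256.75.
Upper fence = Q3 + 1.5·IQR = 425.50 + 101.25 = 526.75.
104 < 256.75 → outlier.
537 > 526.75 → outlier.
587 > 526.75 → outlier.
All remaining values lie within [256.75, 526.75].

104, 537, 587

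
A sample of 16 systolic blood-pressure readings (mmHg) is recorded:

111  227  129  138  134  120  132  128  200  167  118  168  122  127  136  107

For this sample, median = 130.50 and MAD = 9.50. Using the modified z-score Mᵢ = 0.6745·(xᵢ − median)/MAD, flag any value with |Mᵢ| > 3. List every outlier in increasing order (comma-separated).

200, 227

|Mᵢ| > 3 ⇔ |xᵢ − 130.50| > 3·9.50/0.6745 = 42.25.
So outliers lie outside [88.25, 172.75].
200: M = 4.93 → outlier.
227: M = 6.85 → outlier.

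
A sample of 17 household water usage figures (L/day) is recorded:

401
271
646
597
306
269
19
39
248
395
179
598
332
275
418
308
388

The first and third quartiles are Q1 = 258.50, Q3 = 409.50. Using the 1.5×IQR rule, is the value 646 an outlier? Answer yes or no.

yes

IQR = Q3 − Q1 = 409.50 − 258.50 = 151.00.
Lower fence = Q1 − 1.5·IQR = 258.50 − 226.50 = 32.00.
Upper fence = Q3 + 1.5·IQR = 409.50 + 226.50 = 636.00.
646 lies above the upper fence.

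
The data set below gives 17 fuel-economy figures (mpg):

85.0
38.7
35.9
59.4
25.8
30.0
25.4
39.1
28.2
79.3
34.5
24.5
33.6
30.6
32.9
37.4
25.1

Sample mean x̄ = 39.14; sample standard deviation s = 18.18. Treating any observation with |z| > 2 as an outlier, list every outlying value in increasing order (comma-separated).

79.3, 85.0

Cutoffs at x̄ ± 2s: 39.14 ± 2·18.18 = [2.78, 75.50].
79.3: z = 2.21, |z| > 2 → outlier.
85.0: z = 2.52, |z| > 2 → outlier.
Every other value lies within [2.78, 75.50].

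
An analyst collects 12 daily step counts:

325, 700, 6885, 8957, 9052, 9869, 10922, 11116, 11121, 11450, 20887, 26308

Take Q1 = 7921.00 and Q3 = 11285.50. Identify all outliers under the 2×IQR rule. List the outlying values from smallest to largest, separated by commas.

325, 700, 20887, 26308

IQR = Q3 − Q1 = 11285.50 − 7921.00 = 3364.50.
Lower fence = Q1 − 2·IQR = 7921.00 − 6729.00 = 1192.00.
Upper fence = Q3 + 2·IQR = 11285.50 + 6729.00 = 18014.50.
325 < 1192.00 → outlier.
700 < 1192.00 → outlier.
20887 > 18014.50 → outlier.
26308 > 18014.50 → outlier.
All remaining values lie within [1192.00, 18014.50].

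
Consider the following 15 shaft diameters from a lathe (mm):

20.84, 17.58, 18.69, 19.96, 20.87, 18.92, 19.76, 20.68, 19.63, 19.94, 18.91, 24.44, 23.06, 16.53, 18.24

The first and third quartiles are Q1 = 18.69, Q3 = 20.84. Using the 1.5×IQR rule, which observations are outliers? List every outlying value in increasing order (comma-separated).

IQR = Q3 − Q1 = 20.84 − 18.69 = 2.15.
Lower fence = Q1 − 1.5·IQR = 18.69 − 3.225 = 15.465.
Upper fence = Q3 + 1.5·IQR = 20.84 + 3.225 = 24.065.
24.44 > 24.065 → outlier.
All remaining values lie within [15.465, 24.065].

24.44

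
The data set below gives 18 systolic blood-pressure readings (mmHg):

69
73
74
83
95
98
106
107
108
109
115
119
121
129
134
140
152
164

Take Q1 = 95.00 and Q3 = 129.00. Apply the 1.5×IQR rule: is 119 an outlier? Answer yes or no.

IQR = Q3 − Q1 = 129.00 − 95.00 = 34.00.
Lower fence = Q1 − 1.5·IQR = 95.00 − 51.00 = 44.00.
Upper fence = Q3 + 1.5·IQR = 129.00 + 51.00 = 180.00.
119 lies within [44.00, 180.00].

no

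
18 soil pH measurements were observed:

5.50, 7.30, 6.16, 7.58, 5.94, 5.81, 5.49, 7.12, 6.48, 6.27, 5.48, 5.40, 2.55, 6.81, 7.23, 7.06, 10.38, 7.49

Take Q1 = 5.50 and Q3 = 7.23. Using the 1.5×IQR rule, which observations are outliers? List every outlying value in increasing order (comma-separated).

IQR = Q3 − Q1 = 7.23 − 5.50 = 1.73.
Lower fence = Q1 − 1.5·IQR = 5.50 − 2.595 = 2.905.
Upper fence = Q3 + 1.5·IQR = 7.23 + 2.595 = 9.825.
2.55 < 2.905 → outlier.
10.38 > 9.825 → outlier.
All remaining values lie within [2.905, 9.825].

2.55, 10.38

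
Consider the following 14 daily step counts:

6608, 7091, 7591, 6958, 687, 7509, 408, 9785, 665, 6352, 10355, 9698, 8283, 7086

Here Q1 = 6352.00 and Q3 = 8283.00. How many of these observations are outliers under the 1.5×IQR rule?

3

IQR = 1931.00; fences at 6352.00 − 2896.50 = 3455.50 and 8283.00 + 2896.50 = 11179.50.
Outside the cutoffs: 408, 665, 687.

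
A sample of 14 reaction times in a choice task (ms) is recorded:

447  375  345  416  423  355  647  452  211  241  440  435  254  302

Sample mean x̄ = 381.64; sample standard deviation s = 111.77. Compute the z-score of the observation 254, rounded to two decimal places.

-1.14

z = (254 − 381.64) / 111.77 = -1.14.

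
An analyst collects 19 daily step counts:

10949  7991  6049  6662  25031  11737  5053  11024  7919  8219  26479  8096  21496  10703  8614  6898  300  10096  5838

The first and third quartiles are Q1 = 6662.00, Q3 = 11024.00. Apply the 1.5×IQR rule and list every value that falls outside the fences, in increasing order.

21496, 25031, 26479

IQR = Q3 − Q1 = 11024.00 − 6662.00 = 4362.00.
Lower fence = Q1 − 1.5·IQR = 6662.00 − 6543.00 = 119.00.
Upper fence = Q3 + 1.5·IQR = 11024.00 + 6543.00 = 17567.00.
21496 > 17567.00 → outlier.
25031 > 17567.00 → outlier.
26479 > 17567.00 → outlier.
All remaining values lie within [119.00, 17567.00].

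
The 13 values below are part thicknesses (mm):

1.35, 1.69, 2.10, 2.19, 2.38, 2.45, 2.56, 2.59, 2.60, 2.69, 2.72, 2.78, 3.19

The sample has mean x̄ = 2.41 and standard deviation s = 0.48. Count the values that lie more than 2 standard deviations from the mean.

Cutoffs: x̄ ± 2s = [1.45, 3.37].
Outside the cutoffs: 1.35.

1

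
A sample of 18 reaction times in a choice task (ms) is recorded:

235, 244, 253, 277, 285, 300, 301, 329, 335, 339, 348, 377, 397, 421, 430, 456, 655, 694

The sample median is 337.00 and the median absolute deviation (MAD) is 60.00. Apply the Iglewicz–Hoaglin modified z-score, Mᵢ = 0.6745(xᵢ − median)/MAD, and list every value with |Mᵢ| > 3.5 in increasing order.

655, 694

|Mᵢ| > 3.5 ⇔ |xᵢ − 337.00| > 3.5·60.00/0.6745 = 311.34.
So outliers lie outside [25.66, 648.34].
655: M = 3.57 → outlier.
694: M = 4.01 → outlier.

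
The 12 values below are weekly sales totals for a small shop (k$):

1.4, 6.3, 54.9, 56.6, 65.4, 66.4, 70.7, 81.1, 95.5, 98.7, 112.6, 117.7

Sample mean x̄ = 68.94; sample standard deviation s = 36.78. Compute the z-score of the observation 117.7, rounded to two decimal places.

z = (117.7 − 68.94) / 36.78 = 1.33.

1.33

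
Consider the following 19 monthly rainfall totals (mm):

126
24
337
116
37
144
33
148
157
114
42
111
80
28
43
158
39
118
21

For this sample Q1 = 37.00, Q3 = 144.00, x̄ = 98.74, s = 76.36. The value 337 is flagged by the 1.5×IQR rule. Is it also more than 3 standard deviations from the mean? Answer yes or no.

z = (337 − 98.74) / 76.36 = 3.12.
|z| = 3.12 > 3.

yes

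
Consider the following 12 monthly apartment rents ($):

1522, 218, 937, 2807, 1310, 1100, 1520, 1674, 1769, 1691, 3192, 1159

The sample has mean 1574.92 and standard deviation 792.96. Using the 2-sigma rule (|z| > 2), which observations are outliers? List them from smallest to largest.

3192

Cutoffs at x̄ ± 2s: 1574.92 ± 2·792.96 = [-11.00, 3160.84].
3192: z = 2.04, |z| > 2 → outlier.
Every other value lies within [-11.00, 3160.84].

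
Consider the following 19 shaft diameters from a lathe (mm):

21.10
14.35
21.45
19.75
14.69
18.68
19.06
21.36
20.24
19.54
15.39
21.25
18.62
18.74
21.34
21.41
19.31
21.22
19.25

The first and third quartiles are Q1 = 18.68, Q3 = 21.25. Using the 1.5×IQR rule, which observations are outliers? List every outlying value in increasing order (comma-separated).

IQR = Q3 − Q1 = 21.25 − 18.68 = 2.57.
Lower fence = Q1 − 1.5·IQR = 18.68 − 3.855 = 14.825.
Upper fence = Q3 + 1.5·IQR = 21.25 + 3.855 = 25.105.
14.35 < 14.825 → outlier.
14.69 < 14.825 → outlier.
All remaining values lie within [14.825, 25.105].

14.35, 14.69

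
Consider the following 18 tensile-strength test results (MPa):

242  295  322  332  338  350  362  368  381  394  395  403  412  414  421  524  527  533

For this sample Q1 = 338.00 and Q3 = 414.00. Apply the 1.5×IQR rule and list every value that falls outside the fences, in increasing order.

IQR = Q3 − Q1 = 414.00 − 338.00 = 76.00.
Lower fence = Q1 − 1.5·IQR = 338.00 − 114.00 = 224.00.
Upper fence = Q3 + 1.5·IQR = 414.00 + 114.00 = 528.00.
533 > 528.00 → outlier.
All remaining values lie within [224.00, 528.00].

533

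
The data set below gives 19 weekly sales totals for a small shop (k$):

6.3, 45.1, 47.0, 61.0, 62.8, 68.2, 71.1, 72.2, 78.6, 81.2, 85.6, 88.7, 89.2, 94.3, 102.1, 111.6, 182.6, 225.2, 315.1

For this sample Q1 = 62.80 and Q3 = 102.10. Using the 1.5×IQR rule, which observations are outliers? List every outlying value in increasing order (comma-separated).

IQR = Q3 − Q1 = 102.10 − 62.80 = 39.30.
Lower fence = Q1 − 1.5·IQR = 62.80 − 58.95 = 3.85.
Upper fence = Q3 + 1.5·IQR = 102.10 + 58.95 = 161.05.
182.6 > 161.05 → outlier.
225.2 > 161.05 → outlier.
315.1 > 161.05 → outlier.
All remaining values lie within [3.85, 161.05].

182.6, 225.2, 315.1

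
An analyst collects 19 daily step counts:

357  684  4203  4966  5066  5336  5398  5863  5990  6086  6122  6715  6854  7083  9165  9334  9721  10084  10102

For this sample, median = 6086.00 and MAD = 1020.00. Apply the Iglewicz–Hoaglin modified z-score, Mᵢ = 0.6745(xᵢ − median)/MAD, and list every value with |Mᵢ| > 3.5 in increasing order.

357, 684

|Mᵢ| > 3.5 ⇔ |xᵢ − 6086.00| > 3.5·1020.00/0.6745 = 5292.81.
So outliers lie outside [793.19, 11378.81].
357: M = -3.79 → outlier.
684: M = -3.57 → outlier.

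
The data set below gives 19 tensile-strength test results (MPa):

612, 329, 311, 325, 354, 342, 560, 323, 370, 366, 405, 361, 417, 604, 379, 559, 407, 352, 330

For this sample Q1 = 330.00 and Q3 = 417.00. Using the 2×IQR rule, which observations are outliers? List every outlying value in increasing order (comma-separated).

604, 612

IQR = Q3 − Q1 = 417.00 − 330.00 = 87.00.
Lower fence = Q1 − 2·IQR = 330.00 − 174.00 = 156.00.
Upper fence = Q3 + 2·IQR = 417.00 + 174.00 = 591.00.
604 > 591.00 → outlier.
612 > 591.00 → outlier.
All remaining values lie within [156.00, 591.00].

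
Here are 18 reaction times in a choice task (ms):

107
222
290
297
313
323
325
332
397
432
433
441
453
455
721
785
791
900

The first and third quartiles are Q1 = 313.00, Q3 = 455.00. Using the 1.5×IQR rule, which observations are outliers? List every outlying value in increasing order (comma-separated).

721, 785, 791, 900

IQR = Q3 − Q1 = 455.00 − 313.00 = 142.00.
Lower fence = Q1 − 1.5·IQR = 313.00 − 213.00 = 100.00.
Upper fence = Q3 + 1.5·IQR = 455.00 + 213.00 = 668.00.
721 > 668.00 → outlier.
785 > 668.00 → outlier.
791 > 668.00 → outlier.
900 > 668.00 → outlier.
All remaining values lie within [100.00, 668.00].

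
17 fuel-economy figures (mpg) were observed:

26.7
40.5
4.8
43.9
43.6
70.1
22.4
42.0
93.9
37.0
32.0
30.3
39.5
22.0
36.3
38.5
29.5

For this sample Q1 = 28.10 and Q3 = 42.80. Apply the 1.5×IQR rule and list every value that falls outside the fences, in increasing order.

IQR = Q3 − Q1 = 42.80 − 28.10 = 14.70.
Lower fence = Q1 − 1.5·IQR = 28.10 − 22.05 = 6.05.
Upper fence = Q3 + 1.5·IQR = 42.80 + 22.05 = 64.85.
4.8 < 6.05 → outlier.
70.1 > 64.85 → outlier.
93.9 > 64.85 → outlier.
All remaining values lie within [6.05, 64.85].

4.8, 70.1, 93.9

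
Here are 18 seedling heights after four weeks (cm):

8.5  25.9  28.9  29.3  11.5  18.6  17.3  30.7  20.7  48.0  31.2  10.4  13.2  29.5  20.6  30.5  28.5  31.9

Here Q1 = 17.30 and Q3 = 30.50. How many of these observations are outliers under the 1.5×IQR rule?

0

IQR = 13.20; fences at 17.30 − 19.80 = -2.50 and 30.50 + 19.80 = 50.30.
Every value lies within the cutoffs.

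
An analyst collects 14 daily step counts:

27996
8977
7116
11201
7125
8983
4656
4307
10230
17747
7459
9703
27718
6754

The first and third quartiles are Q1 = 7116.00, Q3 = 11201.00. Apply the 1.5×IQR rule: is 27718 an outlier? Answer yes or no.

yes

IQR = Q3 − Q1 = 11201.00 − 7116.00 = 4085.00.
Lower fence = Q1 − 1.5·IQR = 7116.00 − 6127.50 = 988.50.
Upper fence = Q3 + 1.5·IQR = 11201.00 + 6127.50 = 17328.50.
27718 lies above the upper fence.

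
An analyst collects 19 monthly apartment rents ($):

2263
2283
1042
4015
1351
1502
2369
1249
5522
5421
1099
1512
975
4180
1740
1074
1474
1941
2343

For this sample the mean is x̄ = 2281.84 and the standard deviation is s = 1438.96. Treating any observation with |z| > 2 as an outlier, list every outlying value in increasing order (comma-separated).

Cutoffs at x̄ ± 2s: 2281.84 ± 2·1438.96 = [-596.08, 5159.76].
5421: z = 2.18, |z| > 2 → outlier.
5522: z = 2.25, |z| > 2 → outlier.
Every other value lies within [-596.08, 5159.76].

5421, 5522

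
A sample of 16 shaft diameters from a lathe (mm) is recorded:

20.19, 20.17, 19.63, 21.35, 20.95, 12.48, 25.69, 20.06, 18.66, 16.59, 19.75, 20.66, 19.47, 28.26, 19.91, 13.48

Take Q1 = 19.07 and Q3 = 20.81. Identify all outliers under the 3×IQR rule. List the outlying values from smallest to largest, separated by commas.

IQR = Q3 − Q1 = 20.81 − 19.07 = 1.74.
Lower fence = Q1 − 3·IQR = 19.07 − 5.22 = 13.85.
Upper fence = Q3 + 3·IQR = 20.81 + 5.22 = 26.03.
12.48 < 13.85 → outlier.
13.48 < 13.85 → outlier.
28.26 > 26.03 → outlier.
All remaining values lie within [13.85, 26.03].

12.48, 13.48, 28.26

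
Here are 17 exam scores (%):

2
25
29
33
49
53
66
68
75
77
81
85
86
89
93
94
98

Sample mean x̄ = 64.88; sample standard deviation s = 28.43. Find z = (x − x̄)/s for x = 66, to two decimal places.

z = (66 − 64.88) / 28.43 = 0.04.

0.04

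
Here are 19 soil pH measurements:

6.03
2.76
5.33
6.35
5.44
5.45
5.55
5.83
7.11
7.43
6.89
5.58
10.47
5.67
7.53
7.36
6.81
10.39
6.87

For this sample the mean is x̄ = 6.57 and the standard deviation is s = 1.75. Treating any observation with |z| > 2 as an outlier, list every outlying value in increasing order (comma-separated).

2.76, 10.39, 10.47

Cutoffs at x̄ ± 2s: 6.57 ± 2·1.75 = [3.07, 10.07].
2.76: z = -2.18, |z| > 2 → outlier.
10.39: z = 2.18, |z| > 2 → outlier.
10.47: z = 2.23, |z| > 2 → outlier.
Every other value lies within [3.07, 10.07].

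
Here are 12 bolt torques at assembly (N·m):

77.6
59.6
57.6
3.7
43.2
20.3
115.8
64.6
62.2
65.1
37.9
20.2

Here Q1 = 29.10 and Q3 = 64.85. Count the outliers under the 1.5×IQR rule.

IQR = 35.75; fences at 29.10 − 53.625 = -24.525 and 64.85 + 53.625 = 118.475.
Every value lies within the cutoffs.

0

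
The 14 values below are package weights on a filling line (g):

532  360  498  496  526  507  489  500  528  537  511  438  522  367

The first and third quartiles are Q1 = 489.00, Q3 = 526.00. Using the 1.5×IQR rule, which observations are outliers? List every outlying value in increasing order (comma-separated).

IQR = Q3 − Q1 = 526.00 − 489.00 = 37.00.
Lower fence = Q1 − 1.5·IQR = 489.00 − 55.50 = 433.50.
Upper fence = Q3 + 1.5·IQR = 526.00 + 55.50 = 581.50.
360 < 433.50 → outlier.
367 < 433.50 → outlier.
All remaining values lie within [433.50, 581.50].

360, 367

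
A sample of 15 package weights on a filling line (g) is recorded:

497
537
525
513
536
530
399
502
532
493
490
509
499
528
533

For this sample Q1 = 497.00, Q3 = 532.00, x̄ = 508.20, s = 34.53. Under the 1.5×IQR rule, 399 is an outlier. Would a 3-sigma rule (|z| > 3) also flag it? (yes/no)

yes

z = (399 − 508.20) / 34.53 = -3.16.
|z| = 3.16 > 3.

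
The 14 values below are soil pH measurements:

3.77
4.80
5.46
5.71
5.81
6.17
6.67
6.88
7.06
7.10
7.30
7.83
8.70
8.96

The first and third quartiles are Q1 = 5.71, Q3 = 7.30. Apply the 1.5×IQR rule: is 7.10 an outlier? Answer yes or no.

IQR = Q3 − Q1 = 7.30 − 5.71 = 1.59.
Lower fence = Q1 − 1.5·IQR = 5.71 − 2.385 = 3.325.
Upper fence = Q3 + 1.5·IQR = 7.30 + 2.385 = 9.685.
7.10 lies within [3.325, 9.685].

no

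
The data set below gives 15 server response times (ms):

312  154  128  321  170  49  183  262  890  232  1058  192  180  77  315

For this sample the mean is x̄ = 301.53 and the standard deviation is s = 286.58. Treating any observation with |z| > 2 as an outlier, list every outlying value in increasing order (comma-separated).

890, 1058

Cutoffs at x̄ ± 2s: 301.53 ± 2·286.58 = [-271.63, 874.69].
890: z = 2.05, |z| > 2 → outlier.
1058: z = 2.64, |z| > 2 → outlier.
Every other value lies within [-271.63, 874.69].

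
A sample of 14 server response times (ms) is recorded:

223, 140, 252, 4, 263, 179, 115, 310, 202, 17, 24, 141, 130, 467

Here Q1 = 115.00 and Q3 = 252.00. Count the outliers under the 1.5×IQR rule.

IQR = 137.00; fences at 115.00 − 205.50 = -90.50 and 252.00 + 205.50 = 457.50.
Outside the cutoffs: 467.

1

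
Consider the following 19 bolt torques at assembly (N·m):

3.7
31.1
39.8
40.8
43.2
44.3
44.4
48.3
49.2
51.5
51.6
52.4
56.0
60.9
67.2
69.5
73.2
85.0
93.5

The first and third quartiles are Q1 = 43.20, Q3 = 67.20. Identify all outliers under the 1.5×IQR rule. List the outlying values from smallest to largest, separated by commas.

IQR = Q3 − Q1 = 67.20 − 43.20 = 24.00.
Lower fence = Q1 − 1.5·IQR = 43.20 − 36.00 = 7.20.
Upper fence = Q3 + 1.5·IQR = 67.20 + 36.00 = 103.20.
3.7 < 7.20 → outlier.
All remaining values lie within [7.20, 103.20].

3.7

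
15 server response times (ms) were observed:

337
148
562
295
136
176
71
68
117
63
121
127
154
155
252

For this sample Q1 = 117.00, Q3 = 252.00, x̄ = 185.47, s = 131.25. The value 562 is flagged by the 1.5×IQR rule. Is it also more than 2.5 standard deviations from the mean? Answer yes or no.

z = (562 − 185.47) / 131.25 = 2.87.
|z| = 2.87 > 2.5.

yes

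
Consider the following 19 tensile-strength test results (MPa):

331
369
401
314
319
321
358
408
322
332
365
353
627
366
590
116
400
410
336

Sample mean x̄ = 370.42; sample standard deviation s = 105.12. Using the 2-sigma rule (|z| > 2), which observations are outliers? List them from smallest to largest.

Cutoffs at x̄ ± 2s: 370.42 ± 2·105.12 = [160.18, 580.66].
116: z = -2.42, |z| > 2 → outlier.
590: z = 2.09, |z| > 2 → outlier.
627: z = 2.44, |z| > 2 → outlier.
Every other value lies within [160.18, 580.66].

116, 590, 627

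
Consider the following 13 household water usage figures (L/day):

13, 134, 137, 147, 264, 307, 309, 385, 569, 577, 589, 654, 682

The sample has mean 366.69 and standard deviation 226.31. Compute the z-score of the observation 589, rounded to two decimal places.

z = (589 − 366.69) / 226.31 = 0.98.

0.98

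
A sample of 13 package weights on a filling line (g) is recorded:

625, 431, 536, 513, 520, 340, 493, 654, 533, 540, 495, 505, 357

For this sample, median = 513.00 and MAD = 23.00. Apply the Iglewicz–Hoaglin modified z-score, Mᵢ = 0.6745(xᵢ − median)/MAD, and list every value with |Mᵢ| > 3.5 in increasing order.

340, 357, 654

|Mᵢ| > 3.5 ⇔ |xᵢ − 513.00| > 3.5·23.00/0.6745 = 119.35.
So outliers lie outside [393.65, 632.35].
340: M = -5.07 → outlier.
357: M = -4.57 → outlier.
654: M = 4.13 → outlier.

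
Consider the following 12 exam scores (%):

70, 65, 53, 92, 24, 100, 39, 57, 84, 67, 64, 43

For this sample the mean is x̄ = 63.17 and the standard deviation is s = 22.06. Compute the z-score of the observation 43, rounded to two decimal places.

-0.91

z = (43 − 63.17) / 22.06 = -0.91.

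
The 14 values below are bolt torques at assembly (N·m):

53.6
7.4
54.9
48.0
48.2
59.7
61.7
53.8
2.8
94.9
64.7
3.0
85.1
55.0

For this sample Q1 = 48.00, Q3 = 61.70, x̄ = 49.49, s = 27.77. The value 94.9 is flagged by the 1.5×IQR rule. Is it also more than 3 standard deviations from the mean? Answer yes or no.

z = (94.9 − 49.49) / 27.77 = 1.64.
|z| = 1.64 ≤ 3.

no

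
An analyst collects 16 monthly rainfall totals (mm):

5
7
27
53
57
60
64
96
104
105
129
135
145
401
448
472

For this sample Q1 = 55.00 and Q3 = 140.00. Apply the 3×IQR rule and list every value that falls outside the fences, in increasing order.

IQR = Q3 − Q1 = 140.00 − 55.00 = 85.00.
Lower fence = Q1 − 3·IQR = 55.00 − 255.00 = -200.00.
Upper fence = Q3 + 3·IQR = 140.00 + 255.00 = 395.00.
401 > 395.00 → outlier.
448 > 395.00 → outlier.
472 > 395.00 → outlier.
All remaining values lie within [-200.00, 395.00].

401, 448, 472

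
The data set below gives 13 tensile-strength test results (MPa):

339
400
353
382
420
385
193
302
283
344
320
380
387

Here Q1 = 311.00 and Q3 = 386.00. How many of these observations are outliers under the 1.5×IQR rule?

1

IQR = 75.00; fences at 311.00 − 112.50 = 198.50 and 386.00 + 112.50 = 498.50.
Outside the cutoffs: 193.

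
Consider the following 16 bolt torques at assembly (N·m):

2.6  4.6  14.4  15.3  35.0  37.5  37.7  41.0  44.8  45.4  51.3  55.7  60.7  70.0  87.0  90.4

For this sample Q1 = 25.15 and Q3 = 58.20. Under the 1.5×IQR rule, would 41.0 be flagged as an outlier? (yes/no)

no

IQR = Q3 − Q1 = 58.20 − 25.15 = 33.05.
Lower fence = Q1 − 1.5·IQR = 25.15 − 49.575 = -24.425.
Upper fence = Q3 + 1.5·IQR = 58.20 + 49.575 = 107.775.
41.0 lies within [-24.425, 107.775].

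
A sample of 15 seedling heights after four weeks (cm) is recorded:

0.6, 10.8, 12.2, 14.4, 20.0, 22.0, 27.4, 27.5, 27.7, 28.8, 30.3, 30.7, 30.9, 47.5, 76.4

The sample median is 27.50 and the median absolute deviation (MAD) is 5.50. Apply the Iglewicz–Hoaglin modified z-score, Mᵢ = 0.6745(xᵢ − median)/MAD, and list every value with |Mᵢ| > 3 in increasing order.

|Mᵢ| > 3 ⇔ |xᵢ − 27.50| > 3·5.50/0.6745 = 24.46.
So outliers lie outside [3.04, 51.96].
0.6: M = -3.30 → outlier.
76.4: M = 6.00 → outlier.

0.6, 76.4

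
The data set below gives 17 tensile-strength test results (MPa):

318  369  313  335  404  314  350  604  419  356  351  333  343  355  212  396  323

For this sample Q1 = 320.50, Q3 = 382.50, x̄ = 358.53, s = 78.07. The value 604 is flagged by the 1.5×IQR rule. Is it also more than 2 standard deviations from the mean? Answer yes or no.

z = (604 − 358.53) / 78.07 = 3.14.
|z| = 3.14 > 2.

yes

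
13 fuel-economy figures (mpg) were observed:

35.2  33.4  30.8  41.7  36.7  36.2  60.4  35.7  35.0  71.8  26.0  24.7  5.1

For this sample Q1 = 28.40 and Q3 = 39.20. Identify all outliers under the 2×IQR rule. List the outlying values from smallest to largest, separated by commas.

5.1, 71.8

IQR = Q3 − Q1 = 39.20 − 28.40 = 10.80.
Lower fence = Q1 − 2·IQR = 28.40 − 21.60 = 6.80.
Upper fence = Q3 + 2·IQR = 39.20 + 21.60 = 60.80.
5.1 < 6.80 → outlier.
71.8 > 60.80 → outlier.
All remaining values lie within [6.80, 60.80].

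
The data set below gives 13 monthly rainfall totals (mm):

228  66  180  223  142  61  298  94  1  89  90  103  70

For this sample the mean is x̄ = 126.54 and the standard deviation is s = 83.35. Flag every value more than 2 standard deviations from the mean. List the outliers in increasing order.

298

Cutoffs at x̄ ± 2s: 126.54 ± 2·83.35 = [-40.16, 293.24].
298: z = 2.06, |z| > 2 → outlier.
Every other value lies within [-40.16, 293.24].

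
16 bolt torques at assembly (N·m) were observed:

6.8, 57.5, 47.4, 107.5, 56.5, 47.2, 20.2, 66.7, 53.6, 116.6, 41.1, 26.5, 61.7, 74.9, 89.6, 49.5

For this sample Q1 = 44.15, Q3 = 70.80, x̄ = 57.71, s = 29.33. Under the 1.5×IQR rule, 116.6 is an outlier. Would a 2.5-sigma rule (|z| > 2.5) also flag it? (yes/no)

no

z = (116.6 − 57.71) / 29.33 = 2.01.
|z| = 2.01 ≤ 2.5.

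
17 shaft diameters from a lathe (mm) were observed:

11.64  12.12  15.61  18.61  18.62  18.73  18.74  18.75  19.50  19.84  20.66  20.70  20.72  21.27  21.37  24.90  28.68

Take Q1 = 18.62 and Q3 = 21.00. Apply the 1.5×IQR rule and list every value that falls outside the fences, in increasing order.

11.64, 12.12, 24.90, 28.68

IQR = Q3 − Q1 = 21.00 − 18.62 = 2.38.
Lower fence = Q1 − 1.5·IQR = 18.62 − 3.57 = 15.05.
Upper fence = Q3 + 1.5·IQR = 21.00 + 3.57 = 24.57.
11.64 < 15.05 → outlier.
12.12 < 15.05 → outlier.
24.90 > 24.57 → outlier.
28.68 > 24.57 → outlier.
All remaining values lie within [15.05, 24.57].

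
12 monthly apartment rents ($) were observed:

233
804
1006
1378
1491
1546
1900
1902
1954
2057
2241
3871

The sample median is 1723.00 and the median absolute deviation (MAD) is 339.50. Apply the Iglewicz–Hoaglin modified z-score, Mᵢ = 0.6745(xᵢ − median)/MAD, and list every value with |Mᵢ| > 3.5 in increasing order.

|Mᵢ| > 3.5 ⇔ |xᵢ − 1723.00| > 3.5·339.50/0.6745 = 1761.68.
So outliers lie outside [-38.68, 3484.68].
3871: M = 4.27 → outlier.

3871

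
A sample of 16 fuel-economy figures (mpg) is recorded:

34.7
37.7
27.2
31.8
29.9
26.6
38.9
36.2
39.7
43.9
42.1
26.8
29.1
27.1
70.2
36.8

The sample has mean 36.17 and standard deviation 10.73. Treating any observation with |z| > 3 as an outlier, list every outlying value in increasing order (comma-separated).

Cutoffs at x̄ ± 3s: 36.17 ± 3·10.73 = [3.98, 68.36].
70.2: z = 3.17, |z| > 3 → outlier.
Every other value lies within [3.98, 68.36].

70.2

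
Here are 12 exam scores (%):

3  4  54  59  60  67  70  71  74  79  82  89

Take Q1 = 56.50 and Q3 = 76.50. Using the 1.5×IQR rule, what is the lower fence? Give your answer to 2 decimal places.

26.50

IQR = Q3 − Q1 = 76.50 − 56.50 = 20.00.
Lower fence = Q1 − 1.5·IQR = 56.50 − 30.00 = 26.50.
Upper fence = Q3 + 1.5·IQR = 76.50 + 30.00 = 106.50.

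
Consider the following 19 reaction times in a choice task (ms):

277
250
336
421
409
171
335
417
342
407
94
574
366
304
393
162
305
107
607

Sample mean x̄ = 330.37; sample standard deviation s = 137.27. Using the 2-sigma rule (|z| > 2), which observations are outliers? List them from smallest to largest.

607

Cutoffs at x̄ ± 2s: 330.37 ± 2·137.27 = [55.83, 604.91].
607: z = 2.02, |z| > 2 → outlier.
Every other value lies within [55.83, 604.91].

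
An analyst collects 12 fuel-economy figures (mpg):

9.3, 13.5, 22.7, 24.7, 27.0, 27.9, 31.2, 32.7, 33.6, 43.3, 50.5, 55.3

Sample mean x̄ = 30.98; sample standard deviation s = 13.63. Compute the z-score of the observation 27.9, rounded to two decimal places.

z = (27.9 − 30.98) / 13.63 = -0.23.

-0.23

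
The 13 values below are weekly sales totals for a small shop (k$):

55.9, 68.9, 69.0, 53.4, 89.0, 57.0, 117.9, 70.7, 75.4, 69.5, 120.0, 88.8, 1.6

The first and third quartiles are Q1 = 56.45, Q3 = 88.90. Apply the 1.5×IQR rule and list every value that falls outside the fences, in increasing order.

IQR = Q3 − Q1 = 88.90 − 56.45 = 32.45.
Lower fence = Q1 − 1.5·IQR = 56.45 − 48.675 = 7.775.
Upper fence = Q3 + 1.5·IQR = 88.90 + 48.675 = 137.575.
1.6 < 7.775 → outlier.
All remaining values lie within [7.775, 137.575].

1.6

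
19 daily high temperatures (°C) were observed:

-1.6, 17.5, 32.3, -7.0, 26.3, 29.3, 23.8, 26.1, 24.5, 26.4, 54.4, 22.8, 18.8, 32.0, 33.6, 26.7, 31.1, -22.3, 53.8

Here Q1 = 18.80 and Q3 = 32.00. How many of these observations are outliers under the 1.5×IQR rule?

5

IQR = 13.20; fences at 18.80 − 19.80 = -1.00 and 32.00 + 19.80 = 51.80.
Outside the cutoffs: -22.3, -7.0, -1.6, 53.8, 54.4.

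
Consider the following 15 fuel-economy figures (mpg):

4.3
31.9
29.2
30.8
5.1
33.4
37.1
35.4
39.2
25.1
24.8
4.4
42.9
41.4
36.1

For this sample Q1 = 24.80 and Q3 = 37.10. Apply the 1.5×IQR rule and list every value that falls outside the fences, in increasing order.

IQR = Q3 − Q1 = 37.10 − 24.80 = 12.30.
Lower fence = Q1 − 1.5·IQR = 24.80 − 18.45 = 6.35.
Upper fence = Q3 + 1.5·IQR = 37.10 + 18.45 = 55.55.
4.3 < 6.35 → outlier.
4.4 < 6.35 → outlier.
5.1 < 6.35 → outlier.
All remaining values lie within [6.35, 55.55].

4.3, 4.4, 5.1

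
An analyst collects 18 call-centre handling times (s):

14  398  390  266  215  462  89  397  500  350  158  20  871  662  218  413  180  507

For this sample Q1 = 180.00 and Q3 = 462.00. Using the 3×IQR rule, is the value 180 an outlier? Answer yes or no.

IQR = Q3 − Q1 = 462.00 − 180.00 = 282.00.
Lower fence = Q1 − 3·IQR = 180.00 − 846.00 = -666.00.
Upper fence = Q3 + 3·IQR = 462.00 + 846.00 = 1308.00.
180 lies within [-666.00, 1308.00].

no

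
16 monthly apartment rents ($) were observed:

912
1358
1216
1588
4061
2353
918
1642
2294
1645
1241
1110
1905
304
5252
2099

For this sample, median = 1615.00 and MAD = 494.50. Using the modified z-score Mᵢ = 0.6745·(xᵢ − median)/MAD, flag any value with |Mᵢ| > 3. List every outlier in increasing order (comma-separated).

4061, 5252

|Mᵢ| > 3 ⇔ |xᵢ − 1615.00| > 3·494.50/0.6745 = 2199.41.
So outliers lie outside [-584.41, 3814.41].
4061: M = 3.34 → outlier.
5252: M = 4.96 → outlier.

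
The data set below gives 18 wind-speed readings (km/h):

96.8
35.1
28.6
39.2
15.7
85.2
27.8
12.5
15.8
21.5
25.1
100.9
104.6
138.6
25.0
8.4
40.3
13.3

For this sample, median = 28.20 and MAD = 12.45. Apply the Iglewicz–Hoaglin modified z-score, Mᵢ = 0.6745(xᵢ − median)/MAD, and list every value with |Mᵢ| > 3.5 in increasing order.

|Mᵢ| > 3.5 ⇔ |xᵢ − 28.20| > 3.5·12.45/0.6745 = 64.60.
So outliers lie outside [-36.40, 92.80].
96.8: M = 3.72 → outlier.
100.9: M = 3.94 → outlier.
104.6: M = 4.14 → outlier.
138.6: M = 5.98 → outlier.

96.8, 100.9, 104.6, 138.6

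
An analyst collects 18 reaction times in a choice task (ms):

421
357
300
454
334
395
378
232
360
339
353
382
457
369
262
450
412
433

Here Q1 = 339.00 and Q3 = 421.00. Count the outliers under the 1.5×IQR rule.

IQR = 82.00; fences at 339.00 − 123.00 = 216.00 and 421.00 + 123.00 = 544.00.
Every value lies within the cutoffs.

0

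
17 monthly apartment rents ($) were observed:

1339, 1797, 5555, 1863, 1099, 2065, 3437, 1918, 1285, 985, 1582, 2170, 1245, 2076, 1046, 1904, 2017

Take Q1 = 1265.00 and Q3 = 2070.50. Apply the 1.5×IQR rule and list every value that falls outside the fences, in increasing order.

3437, 5555

IQR = Q3 − Q1 = 2070.50 − 1265.00 = 805.50.
Lower fence = Q1 − 1.5·IQR = 1265.00 − 1208.25 = 56.75.
Upper fence = Q3 + 1.5·IQR = 2070.50 + 1208.25 = 3278.75.
3437 > 3278.75 → outlier.
5555 > 3278.75 → outlier.
All remaining values lie within [56.75, 3278.75].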